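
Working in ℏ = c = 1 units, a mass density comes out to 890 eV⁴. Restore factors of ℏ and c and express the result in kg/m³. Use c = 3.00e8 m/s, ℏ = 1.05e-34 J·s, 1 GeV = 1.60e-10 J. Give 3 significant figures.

2.07e-13 kg/m³

Mass density is [E]/(c²[L]³) = [E]⁴/(ℏ³c⁵).
1 GeV⁴ → 1/(ℏ³c⁵) × (1 GeV in J)⁴ = 2.33e20 kg/m³.
Convert the energy scale: 890 eV⁴ = 8.90e-34 GeV⁴.
Result: 8.90e-34 × 2.33e20 = 2.07e-13 kg/m³.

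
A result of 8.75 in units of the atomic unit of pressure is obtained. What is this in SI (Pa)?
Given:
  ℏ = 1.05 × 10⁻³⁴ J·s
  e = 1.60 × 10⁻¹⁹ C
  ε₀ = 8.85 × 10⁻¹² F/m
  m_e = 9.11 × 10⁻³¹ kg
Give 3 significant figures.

One atomic unit of pressure: P_au = E_h/a₀³ = m_e⁴e¹⁰/((4πε₀)⁵ℏ⁸) = 3.01 × 10¹³ Pa.
8.75 × 3.01 × 10¹³ Pa = 2.64 × 10¹⁴ Pa

2.64 × 10¹⁴ Pa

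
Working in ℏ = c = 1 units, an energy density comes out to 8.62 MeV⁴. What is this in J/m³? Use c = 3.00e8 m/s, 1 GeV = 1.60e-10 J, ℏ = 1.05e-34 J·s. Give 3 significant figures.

1.81e26 J/m³

[E]/[L]³ = [E]⁴/(ℏc)³; restore (ℏc)⁻³.
1 GeV⁴ → 1/(ℏc)³ × (1 GeV in J)⁴ = 2.10e37 J/m³.
Convert the energy scale: 8.62 MeV⁴ = 8.62e-12 GeV⁴.
Result: 8.62e-12 × 2.10e37 = 1.81e26 J/m³.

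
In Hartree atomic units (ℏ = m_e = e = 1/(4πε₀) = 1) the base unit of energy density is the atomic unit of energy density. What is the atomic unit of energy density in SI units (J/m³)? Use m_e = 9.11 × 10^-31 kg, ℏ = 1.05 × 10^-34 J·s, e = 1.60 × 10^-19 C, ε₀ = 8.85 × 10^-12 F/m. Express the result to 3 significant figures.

u_au = E_h/a₀³ = m_e⁴e¹⁰/((4πε₀)⁵ℏ⁸)
E_h = 4.38 × 10^-18 J
a₀ = 5.26 × 10^-11 m
E_h/a₀³ = 3.01 × 10^13 J/m³

3.01 × 10^13 J/m³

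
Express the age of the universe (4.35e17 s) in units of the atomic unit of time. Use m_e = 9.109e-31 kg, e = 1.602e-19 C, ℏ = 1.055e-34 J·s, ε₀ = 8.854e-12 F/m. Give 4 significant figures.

1.795e34

atomic unit of time: τ_au = (4πε₀)²ℏ³/(m_e e⁴) = 2.423e-17 s.
4.35e17 / 2.423e-17 = 1.795e34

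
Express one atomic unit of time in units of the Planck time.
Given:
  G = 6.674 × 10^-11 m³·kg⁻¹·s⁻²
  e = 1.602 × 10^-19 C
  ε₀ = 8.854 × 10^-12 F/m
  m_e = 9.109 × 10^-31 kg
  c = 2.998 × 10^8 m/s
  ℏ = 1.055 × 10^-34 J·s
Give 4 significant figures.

atomic unit of time: τ_au = (4πε₀)²ℏ³/(m_e e⁴) = 2.423 × 10^-17 s
Planck time: t_P = √(ℏG/c⁵) = 5.392 × 10^-44 s
ratio = 2.423 × 10^-17 / 5.392 × 10^-44 = 4.494 × 10^26

4.494 × 10^26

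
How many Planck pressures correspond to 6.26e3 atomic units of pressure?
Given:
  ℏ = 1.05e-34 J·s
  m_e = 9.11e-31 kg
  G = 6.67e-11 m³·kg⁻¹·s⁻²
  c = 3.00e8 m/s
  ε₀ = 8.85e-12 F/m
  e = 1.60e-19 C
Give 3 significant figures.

atomic unit of pressure: P_au = E_h/a₀³ = m_e⁴e¹⁰/((4πε₀)⁵ℏ⁸) = 3.01e13 Pa
Planck pressure: p_P = c⁷/(ℏG²) = 4.68e113 Pa
6.26e3 × 3.01e13 / 4.68e113 = 4.03e-97

4.03e-97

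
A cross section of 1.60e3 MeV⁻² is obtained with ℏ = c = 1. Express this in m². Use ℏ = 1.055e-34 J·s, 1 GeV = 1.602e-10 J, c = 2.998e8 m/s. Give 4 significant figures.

Area is [L]² = [E]⁻²·(ℏc)²; restore (ℏc)².
1 GeV⁻² → (ℏc)² × (1 GeV in J)⁻² = 3.898e-32 m².
Convert the energy scale: 1.60e3 MeV⁻² = 1.60e9 GeV⁻².
Result: 1.60e9 × 3.898e-32 = 6.237e-23 m².

6.237e-23 m²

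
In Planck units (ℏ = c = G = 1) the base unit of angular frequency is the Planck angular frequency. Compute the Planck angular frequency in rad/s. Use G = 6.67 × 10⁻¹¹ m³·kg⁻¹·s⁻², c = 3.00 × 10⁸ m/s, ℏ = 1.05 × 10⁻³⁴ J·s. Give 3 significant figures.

1.86 × 10⁴³ rad/s

ω_P = √(c⁵/(ℏG))
  = √(3.47 × 10⁸⁶)
  = 1.86 × 10⁴³ rad/s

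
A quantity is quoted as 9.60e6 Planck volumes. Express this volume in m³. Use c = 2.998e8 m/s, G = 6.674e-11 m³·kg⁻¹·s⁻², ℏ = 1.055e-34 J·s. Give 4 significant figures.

4.055e-98 m³

One Planck volume: V_P = (ℏG/c³)^(3/2) = 4.224e-105 m³.
9.60e6 × 4.224e-105 m³ = 4.055e-98 m³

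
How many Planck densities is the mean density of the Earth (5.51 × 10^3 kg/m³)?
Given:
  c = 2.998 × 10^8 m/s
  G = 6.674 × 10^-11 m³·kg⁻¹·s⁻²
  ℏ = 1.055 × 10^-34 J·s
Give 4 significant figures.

1.069 × 10^-93

Planck density: ρ_P = c⁵/(ℏG²) = 5.154 × 10^96 kg/m³.
5.51 × 10^3 / 5.154 × 10^96 = 1.069 × 10^-93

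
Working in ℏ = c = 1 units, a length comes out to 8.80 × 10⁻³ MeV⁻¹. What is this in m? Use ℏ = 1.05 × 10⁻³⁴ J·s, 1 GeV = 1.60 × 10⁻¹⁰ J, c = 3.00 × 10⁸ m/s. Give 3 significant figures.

A length is [E]⁻¹ in ℏ=c=1; restore one factor of ℏc.
1 GeV⁻¹ → ℏc × (1 GeV in J)⁻¹ = 1.97 × 10⁻¹⁶ m.
Convert the energy scale: 8.80 × 10⁻³ MeV⁻¹ = 8.80 GeV⁻¹.
Result: 8.80 × 1.97 × 10⁻¹⁶ = 1.73 × 10⁻¹⁵ m.

1.73 × 10⁻¹⁵ m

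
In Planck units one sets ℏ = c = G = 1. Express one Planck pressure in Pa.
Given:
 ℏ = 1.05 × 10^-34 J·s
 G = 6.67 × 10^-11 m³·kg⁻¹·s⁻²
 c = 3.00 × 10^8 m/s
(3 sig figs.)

p_P = c⁷/(ℏG²)
  = 2.19 × 10^59 / 4.67 × 10^-55
  = 4.68 × 10^113 Pa

4.68 × 10^113 Pa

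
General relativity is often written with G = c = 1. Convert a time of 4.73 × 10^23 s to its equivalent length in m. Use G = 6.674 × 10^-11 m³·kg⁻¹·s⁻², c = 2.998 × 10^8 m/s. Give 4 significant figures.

Time → length via c.
4.73 × 10^23 s × (c) = 1.418 × 10^32 m

1.418 × 10^32 m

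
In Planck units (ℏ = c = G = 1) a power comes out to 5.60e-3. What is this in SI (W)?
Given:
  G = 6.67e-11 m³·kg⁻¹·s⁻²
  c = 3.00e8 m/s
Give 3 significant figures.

2.04e50 W

One Planck power: P_P = c⁵/G = 3.64e52 W.
5.60e-3 × 3.64e52 W = 2.04e50 W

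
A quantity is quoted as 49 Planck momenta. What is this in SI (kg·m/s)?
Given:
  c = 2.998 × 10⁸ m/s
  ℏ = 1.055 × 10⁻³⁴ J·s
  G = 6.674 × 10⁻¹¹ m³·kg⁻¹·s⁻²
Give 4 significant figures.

319.8 kg·m/s

One Planck momentum: p_P = √(ℏc³/G) = 6.527 kg·m/s.
49 × 6.527 kg·m/s = 319.8 kg·m/s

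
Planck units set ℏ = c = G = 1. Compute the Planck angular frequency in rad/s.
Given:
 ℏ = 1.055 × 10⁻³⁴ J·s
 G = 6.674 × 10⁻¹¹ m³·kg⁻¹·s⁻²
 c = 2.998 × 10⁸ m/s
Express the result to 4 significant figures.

1.855 × 10⁴³ rad/s

Dimensional analysis gives ω_P = √(c⁵/(ℏG)).
  = √(3.440 × 10⁸⁶)
  = 1.855 × 10⁴³ rad/s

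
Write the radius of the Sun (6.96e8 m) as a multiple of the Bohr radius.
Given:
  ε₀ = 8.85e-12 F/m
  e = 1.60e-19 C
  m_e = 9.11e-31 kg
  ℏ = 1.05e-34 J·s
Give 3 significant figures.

Bohr radius: a₀ = 4πε₀ℏ²/(m_e e²) = 5.26e-11 m.
6.96e8 / 5.26e-11 = 1.32e19

1.32e19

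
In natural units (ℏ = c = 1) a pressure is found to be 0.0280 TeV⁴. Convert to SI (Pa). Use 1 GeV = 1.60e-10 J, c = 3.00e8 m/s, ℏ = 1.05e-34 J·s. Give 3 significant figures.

5.87e47 Pa

Pressure is [E]/[L]³ = [E]⁴/(ℏc)³.
1 GeV⁴ → 1/(ℏc)³ × (1 GeV in J)⁴ = 2.10e37 Pa.
Convert the energy scale: 0.0280 TeV⁴ = 2.80e10 GeV⁴.
Result: 2.80e10 × 2.10e37 = 5.87e47 Pa.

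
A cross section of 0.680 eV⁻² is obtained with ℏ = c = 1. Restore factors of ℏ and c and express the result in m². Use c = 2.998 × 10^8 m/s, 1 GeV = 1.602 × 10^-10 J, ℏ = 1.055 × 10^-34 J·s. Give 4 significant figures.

Area is [L]² = [E]⁻²·(ℏc)²; restore (ℏc)².
1 GeV⁻² → (ℏc)² × (1 GeV in J)⁻² = 3.898 × 10^-32 m².
Convert the energy scale: 0.680 eV⁻² = 6.80 × 10^17 GeV⁻².
Result: 6.80 × 10^17 × 3.898 × 10^-32 = 2.651 × 10^-14 m².

2.651 × 10^-14 m²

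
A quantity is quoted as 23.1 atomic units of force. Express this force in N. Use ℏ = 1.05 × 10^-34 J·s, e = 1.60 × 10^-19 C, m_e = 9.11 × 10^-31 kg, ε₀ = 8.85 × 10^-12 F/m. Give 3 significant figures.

1.92 × 10^-6 N

One atomic unit of force: F_au = E_h/a₀ = m_e²e⁶/((4πε₀)³ℏ⁴) = 8.33 × 10^-8 N.
23.1 × 8.33 × 10^-8 N = 1.92 × 10^-6 N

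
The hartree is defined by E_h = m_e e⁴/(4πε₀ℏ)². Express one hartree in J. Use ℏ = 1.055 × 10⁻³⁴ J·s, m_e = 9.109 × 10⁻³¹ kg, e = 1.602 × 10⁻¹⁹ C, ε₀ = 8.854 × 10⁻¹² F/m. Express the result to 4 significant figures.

4.354 × 10⁻¹⁸ J

E_h = m_e e⁴/(4πε₀ℏ)²
  = 6.000 × 10⁻¹⁰⁶ / 1.378 × 10⁻⁸⁸
  = 4.354 × 10⁻¹⁸ J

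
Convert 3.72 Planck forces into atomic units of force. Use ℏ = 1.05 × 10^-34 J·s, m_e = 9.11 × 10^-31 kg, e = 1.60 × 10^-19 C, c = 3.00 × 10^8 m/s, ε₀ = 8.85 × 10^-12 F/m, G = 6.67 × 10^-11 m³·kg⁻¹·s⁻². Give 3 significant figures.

5.42 × 10^51

Planck force: F_P = c⁴/G = 1.21 × 10^44 N
atomic unit of force: F_au = E_h/a₀ = m_e²e⁶/((4πε₀)³ℏ⁴) = 8.33 × 10^-8 N
3.72 × 1.21 × 10^44 / 8.33 × 10^-8 = 5.42 × 10^51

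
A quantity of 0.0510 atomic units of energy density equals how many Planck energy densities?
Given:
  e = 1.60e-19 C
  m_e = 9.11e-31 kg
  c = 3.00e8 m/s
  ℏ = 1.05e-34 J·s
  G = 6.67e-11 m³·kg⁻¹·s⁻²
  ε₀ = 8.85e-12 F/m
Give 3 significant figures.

3.28e-102

atomic unit of energy density: u_au = E_h/a₀³ = m_e⁴e¹⁰/((4πε₀)⁵ℏ⁸) = 3.01e13 J/m³
Planck energy density: u_P = c⁷/(ℏG²) = 4.68e113 J/m³
0.0510 × 3.01e13 / 4.68e113 = 3.28e-102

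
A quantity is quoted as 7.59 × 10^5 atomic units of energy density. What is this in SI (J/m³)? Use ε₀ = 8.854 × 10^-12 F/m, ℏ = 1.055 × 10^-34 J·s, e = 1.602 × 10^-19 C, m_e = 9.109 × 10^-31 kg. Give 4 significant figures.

2.223 × 10^19 J/m³

One atomic unit of energy density: u_au = E_h/a₀³ = m_e⁴e¹⁰/((4πε₀)⁵ℏ⁸) = 2.929 × 10^13 J/m³.
7.59 × 10^5 × 2.929 × 10^13 J/m³ = 2.223 × 10^19 J/m³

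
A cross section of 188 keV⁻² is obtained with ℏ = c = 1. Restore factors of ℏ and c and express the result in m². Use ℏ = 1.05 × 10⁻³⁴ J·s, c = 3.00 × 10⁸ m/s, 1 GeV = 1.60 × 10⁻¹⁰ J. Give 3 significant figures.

Area is [L]² = [E]⁻²·(ℏc)²; restore (ℏc)².
1 GeV⁻² → (ℏc)² × (1 GeV in J)⁻² = 3.88 × 10⁻³² m².
Convert the energy scale: 188 keV⁻² = 1.88 × 10¹⁴ GeV⁻².
Result: 1.88 × 10¹⁴ × 3.88 × 10⁻³² = 7.29 × 10⁻¹⁸ m².

7.29 × 10⁻¹⁸ m²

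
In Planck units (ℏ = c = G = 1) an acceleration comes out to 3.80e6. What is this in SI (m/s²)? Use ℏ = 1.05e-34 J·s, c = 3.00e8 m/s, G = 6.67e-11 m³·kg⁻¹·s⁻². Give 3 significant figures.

One Planck acceleration: a_P = √(c⁷/(ℏG)) = 5.59e51 m/s².
3.80e6 × 5.59e51 m/s² = 2.12e58 m/s²

2.12e58 m/s²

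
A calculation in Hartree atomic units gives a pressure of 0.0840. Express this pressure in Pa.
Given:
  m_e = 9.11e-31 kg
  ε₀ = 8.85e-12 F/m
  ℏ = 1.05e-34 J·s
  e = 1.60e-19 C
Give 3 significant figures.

2.53e12 Pa

One atomic unit of pressure: P_au = E_h/a₀³ = m_e⁴e¹⁰/((4πε₀)⁵ℏ⁸) = 3.01e13 Pa.
0.0840 × 3.01e13 Pa = 2.53e12 Pa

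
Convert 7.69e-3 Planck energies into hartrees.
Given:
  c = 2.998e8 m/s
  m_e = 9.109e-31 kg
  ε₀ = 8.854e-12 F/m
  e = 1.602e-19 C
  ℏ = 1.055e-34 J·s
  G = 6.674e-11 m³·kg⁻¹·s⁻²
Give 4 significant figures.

3.456e24

Planck energy: E_P = √(ℏc⁵/G) = 1.957e9 J
hartree: E_h = m_e e⁴/(4πε₀ℏ)² = 4.354e-18 J
7.69e-3 × 1.957e9 / 4.354e-18 = 3.456e24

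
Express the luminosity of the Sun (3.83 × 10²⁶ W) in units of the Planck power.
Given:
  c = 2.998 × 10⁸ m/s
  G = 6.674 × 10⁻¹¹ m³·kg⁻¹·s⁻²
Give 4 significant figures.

1.055 × 10⁻²⁶

Planck power: P_P = c⁵/G = 3.629 × 10⁵² W.
3.83 × 10²⁶ / 3.629 × 10⁵² = 1.055 × 10⁻²⁶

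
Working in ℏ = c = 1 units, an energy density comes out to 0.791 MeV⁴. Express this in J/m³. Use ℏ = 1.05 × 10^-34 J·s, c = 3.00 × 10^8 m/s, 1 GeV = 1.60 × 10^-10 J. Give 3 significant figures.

1.66 × 10^25 J/m³

[E]/[L]³ = [E]⁴/(ℏc)³; restore (ℏc)⁻³.
1 GeV⁴ → 1/(ℏc)³ × (1 GeV in J)⁴ = 2.10 × 10^37 J/m³.
Convert the energy scale: 0.791 MeV⁴ = 7.91 × 10^-13 GeV⁴.
Result: 7.91 × 10^-13 × 2.10 × 10^37 = 1.66 × 10^25 J/m³.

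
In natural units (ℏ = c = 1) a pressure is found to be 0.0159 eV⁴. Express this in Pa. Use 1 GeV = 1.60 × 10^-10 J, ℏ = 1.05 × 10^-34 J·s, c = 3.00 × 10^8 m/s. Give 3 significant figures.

0.333 Pa

Pressure is [E]/[L]³ = [E]⁴/(ℏc)³.
1 GeV⁴ → 1/(ℏc)³ × (1 GeV in J)⁴ = 2.10 × 10^37 Pa.
Convert the energy scale: 0.0159 eV⁴ = 1.59 × 10^-38 GeV⁴.
Result: 1.59 × 10^-38 × 2.10 × 10^37 = 0.333 Pa.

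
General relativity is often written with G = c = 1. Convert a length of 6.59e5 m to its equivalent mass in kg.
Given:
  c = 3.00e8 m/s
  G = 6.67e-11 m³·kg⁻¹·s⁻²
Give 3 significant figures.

Length → mass via c²/G.
6.59e5 m × (c²/G) = 8.89e32 kg

8.89e32 kg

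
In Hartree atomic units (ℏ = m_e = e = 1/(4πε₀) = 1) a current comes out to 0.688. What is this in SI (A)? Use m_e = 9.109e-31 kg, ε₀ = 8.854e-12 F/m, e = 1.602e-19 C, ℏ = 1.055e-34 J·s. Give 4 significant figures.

4.549e-3 A

One atomic unit of electric current: I_au = e E_h/ℏ = m_e e⁵/((4πε₀)²ℏ³) = 6.612e-3 A.
0.688 × 6.612e-3 A = 4.549e-3 A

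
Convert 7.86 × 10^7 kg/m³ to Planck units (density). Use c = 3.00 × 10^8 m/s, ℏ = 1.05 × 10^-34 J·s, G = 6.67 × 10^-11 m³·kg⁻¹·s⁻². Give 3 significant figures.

Planck density: ρ_P = c⁵/(ℏG²) = 5.20 × 10^96 kg/m³.
7.86 × 10^7 / 5.20 × 10^96 = 1.51 × 10^-89

1.51 × 10^-89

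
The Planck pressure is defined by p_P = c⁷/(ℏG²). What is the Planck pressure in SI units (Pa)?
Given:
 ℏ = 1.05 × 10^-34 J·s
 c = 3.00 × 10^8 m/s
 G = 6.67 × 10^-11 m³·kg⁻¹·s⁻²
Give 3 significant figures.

p_P = c⁷/(ℏG²)
  = 2.19 × 10^59 / 4.67 × 10^-55
  = 4.68 × 10^113 Pa

4.68 × 10^113 Pa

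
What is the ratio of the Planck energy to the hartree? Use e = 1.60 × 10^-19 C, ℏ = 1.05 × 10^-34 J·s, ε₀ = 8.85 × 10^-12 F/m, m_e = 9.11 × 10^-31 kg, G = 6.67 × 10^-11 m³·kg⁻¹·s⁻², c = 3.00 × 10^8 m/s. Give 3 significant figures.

4.47 × 10^26

Planck energy: E_P = √(ℏc⁵/G) = 1.96 × 10^9 J
hartree: E_h = m_e e⁴/(4πε₀ℏ)² = 4.38 × 10^-18 J
ratio = 1.96 × 10^9 / 4.38 × 10^-18 = 4.47 × 10^26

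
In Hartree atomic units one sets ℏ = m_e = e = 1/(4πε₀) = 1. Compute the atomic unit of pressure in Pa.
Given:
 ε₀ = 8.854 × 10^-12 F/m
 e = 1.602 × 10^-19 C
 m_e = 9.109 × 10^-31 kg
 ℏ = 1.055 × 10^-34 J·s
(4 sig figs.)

2.929 × 10^13 Pa

P_au = E_h/a₀³ = m_e⁴e¹⁰/((4πε₀)⁵ℏ⁸)
E_h = 4.354 × 10^-18 J
a₀ = 5.297 × 10^-11 m
E_h/a₀³ = 2.929 × 10^13 Pa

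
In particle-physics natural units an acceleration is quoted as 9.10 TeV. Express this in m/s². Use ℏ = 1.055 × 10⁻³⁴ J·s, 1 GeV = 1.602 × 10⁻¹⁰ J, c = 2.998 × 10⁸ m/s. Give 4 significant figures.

Acceleration is [L]/[T]² = c·[E]/ℏ.
1 GeV → c/ℏ × (1 GeV in J) = 4.552 × 10³² m/s².
Convert the energy scale: 9.10 TeV = 9.10 × 10³ GeV.
Result: 9.10 × 10³ × 4.552 × 10³² = 4.143 × 10³⁶ m/s².

4.143 × 10³⁶ m/s²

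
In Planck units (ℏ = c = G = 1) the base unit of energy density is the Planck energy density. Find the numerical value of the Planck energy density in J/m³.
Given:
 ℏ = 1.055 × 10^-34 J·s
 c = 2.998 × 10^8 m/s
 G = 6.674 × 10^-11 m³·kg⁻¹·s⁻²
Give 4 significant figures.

u_P = c⁷/(ℏG²)
  = 2.177 × 10^59 / 4.699 × 10^-55
  = 4.632 × 10^113 J/m³

4.632 × 10^113 J/m³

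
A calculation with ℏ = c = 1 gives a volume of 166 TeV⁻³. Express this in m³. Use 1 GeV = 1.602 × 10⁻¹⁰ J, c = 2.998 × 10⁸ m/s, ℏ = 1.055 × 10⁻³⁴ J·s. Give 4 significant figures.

1.278 × 10⁻⁵⁴ m³

Volume is [L]³ = [E]⁻³·(ℏc)³.
1 GeV⁻³ → (ℏc)³ × (1 GeV in J)⁻³ = 7.696 × 10⁻⁴⁸ m³.
Convert the energy scale: 166 TeV⁻³ = 1.66 × 10⁻⁷ GeV⁻³.
Result: 1.66 × 10⁻⁷ × 7.696 × 10⁻⁴⁸ = 1.278 × 10⁻⁵⁴ m³.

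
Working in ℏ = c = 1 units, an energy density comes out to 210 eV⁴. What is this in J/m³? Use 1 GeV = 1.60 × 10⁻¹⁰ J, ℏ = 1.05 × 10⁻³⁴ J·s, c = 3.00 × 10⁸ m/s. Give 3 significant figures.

[E]/[L]³ = [E]⁴/(ℏc)³; restore (ℏc)⁻³.
1 GeV⁴ → 1/(ℏc)³ × (1 GeV in J)⁴ = 2.10 × 10³⁷ J/m³.
Convert the energy scale: 210 eV⁴ = 2.10 × 10⁻³⁴ GeV⁴.
Result: 2.10 × 10⁻³⁴ × 2.10 × 10³⁷ = 4.40 × 10³ J/m³.

4.40 × 10³ J/m³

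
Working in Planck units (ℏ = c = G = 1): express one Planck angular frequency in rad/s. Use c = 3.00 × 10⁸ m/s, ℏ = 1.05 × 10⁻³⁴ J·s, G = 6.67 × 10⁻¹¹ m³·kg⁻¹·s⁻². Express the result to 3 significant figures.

The unique combination of the constants set to 1 with dimensions of angular frequency is ω_P = √(c⁵/(ℏG)).
  = √(3.47 × 10⁸⁶)
  = 1.86 × 10⁴³ rad/s

1.86 × 10⁴³ rad/s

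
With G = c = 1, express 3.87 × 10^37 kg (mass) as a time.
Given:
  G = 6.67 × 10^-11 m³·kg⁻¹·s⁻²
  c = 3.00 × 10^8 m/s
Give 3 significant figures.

95.6 s

Mass → time via G/c³.
3.87 × 10^37 kg × (G/c³) = 95.6 s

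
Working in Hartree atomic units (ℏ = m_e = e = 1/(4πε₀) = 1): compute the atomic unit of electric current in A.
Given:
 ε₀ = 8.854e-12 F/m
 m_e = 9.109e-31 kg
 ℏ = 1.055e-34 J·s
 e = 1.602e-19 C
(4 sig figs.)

The unique combination of the constants set to 1 with dimensions of current is I_au = e E_h/ℏ = m_e e⁵/((4πε₀)²ℏ³).
E_h = 4.354e-18 J
e·E_h/ℏ = 6.612e-3 A

6.612e-3 A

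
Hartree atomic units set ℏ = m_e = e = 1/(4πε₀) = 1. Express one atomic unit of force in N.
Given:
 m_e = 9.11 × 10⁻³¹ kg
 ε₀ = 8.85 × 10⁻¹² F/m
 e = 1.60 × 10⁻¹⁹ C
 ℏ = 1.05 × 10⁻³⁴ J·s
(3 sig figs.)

8.33 × 10⁻⁸ N

From ℏ = m_e = e = 1/(4πε₀) = 1 the force scale is F_au = E_h/a₀ = m_e²e⁶/((4πε₀)³ℏ⁴).
E_h = 4.38 × 10⁻¹⁸ J
a₀ = 5.26 × 10⁻¹¹ m
E_h/a₀ = 8.33 × 10⁻⁸ N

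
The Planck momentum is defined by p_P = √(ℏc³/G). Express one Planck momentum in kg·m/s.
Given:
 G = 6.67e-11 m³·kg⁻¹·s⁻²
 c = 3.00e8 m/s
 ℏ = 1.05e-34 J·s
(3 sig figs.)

p_P = √(ℏc³/G)
  = √(42.5)
  = 6.52 kg·m/s

6.52 kg·m/s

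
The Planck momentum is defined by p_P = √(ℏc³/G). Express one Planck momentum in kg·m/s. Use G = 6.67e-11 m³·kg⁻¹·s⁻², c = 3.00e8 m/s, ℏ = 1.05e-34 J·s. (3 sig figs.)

p_P = √(ℏc³/G)
  = √(42.5)
  = 6.52 kg·m/s

6.52 kg·m/s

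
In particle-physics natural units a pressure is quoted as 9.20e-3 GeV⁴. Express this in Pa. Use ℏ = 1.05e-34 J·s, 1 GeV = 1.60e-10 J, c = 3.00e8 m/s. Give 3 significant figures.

Pressure is [E]/[L]³ = [E]⁴/(ℏc)³.
1 GeV⁴ → 1/(ℏc)³ × (1 GeV in J)⁴ = 2.10e37 Pa.
Result: 9.20e-3 × 2.10e37 = 1.93e35 Pa.

1.93e35 Pa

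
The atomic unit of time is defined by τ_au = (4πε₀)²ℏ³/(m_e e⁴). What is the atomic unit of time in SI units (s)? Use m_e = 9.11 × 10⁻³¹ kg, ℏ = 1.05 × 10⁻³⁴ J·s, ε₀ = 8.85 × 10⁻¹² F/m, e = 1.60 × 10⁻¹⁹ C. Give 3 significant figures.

τ_au = (4πε₀)²ℏ³/(m_e e⁴)
E_h = 4.38 × 10⁻¹⁸ J
ℏ/E_h = 2.40 × 10⁻¹⁷ s

2.40 × 10⁻¹⁷ s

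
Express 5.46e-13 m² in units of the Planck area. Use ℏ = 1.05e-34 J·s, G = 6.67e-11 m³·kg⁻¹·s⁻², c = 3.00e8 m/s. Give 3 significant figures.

2.10e57

Planck area: A_P = ℏG/c³ = 2.59e-70 m².
5.46e-13 / 2.59e-70 = 2.10e57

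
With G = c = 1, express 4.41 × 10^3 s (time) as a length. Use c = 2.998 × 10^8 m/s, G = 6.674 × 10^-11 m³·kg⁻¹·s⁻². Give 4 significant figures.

Time → length via c.
4.41 × 10^3 s × (c) = 1.322 × 10^12 m

1.322 × 10^12 m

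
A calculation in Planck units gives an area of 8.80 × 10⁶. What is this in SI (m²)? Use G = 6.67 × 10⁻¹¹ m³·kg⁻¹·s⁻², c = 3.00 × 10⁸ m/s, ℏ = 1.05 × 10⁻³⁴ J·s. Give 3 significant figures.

One Planck area: A_P = ℏG/c³ = 2.59 × 10⁻⁷⁰ m².
8.80 × 10⁶ × 2.59 × 10⁻⁷⁰ m² = 2.28 × 10⁻⁶³ m²

2.28 × 10⁻⁶³ m²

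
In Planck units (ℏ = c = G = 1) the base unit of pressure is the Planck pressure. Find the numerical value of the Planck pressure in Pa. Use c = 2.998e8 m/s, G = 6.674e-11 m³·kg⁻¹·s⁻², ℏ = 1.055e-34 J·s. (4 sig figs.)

4.632e113 Pa

p_P = c⁷/(ℏG²)
  = 2.177e59 / 4.699e-55
  = 4.632e113 Pa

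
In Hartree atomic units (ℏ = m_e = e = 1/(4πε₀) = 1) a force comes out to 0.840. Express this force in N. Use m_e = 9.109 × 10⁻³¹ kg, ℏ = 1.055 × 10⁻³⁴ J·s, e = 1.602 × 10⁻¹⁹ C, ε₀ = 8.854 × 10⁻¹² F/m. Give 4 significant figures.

6.905 × 10⁻⁸ N

One atomic unit of force: F_au = E_h/a₀ = m_e²e⁶/((4πε₀)³ℏ⁴) = 8.220 × 10⁻⁸ N.
0.840 × 8.220 × 10⁻⁸ N = 6.905 × 10⁻⁸ N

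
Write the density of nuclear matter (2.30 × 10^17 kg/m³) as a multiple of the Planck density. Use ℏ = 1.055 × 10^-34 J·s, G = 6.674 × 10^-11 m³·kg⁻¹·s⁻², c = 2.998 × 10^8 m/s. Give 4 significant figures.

4.463 × 10^-80

Planck density: ρ_P = c⁵/(ℏG²) = 5.154 × 10^96 kg/m³.
2.30 × 10^17 / 5.154 × 10^96 = 4.463 × 10^-80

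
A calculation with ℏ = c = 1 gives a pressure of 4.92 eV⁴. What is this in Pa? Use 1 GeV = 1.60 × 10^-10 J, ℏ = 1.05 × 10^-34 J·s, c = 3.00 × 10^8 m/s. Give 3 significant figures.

103 Pa

Pressure is [E]/[L]³ = [E]⁴/(ℏc)³.
1 GeV⁴ → 1/(ℏc)³ × (1 GeV in J)⁴ = 2.10 × 10^37 Pa.
Convert the energy scale: 4.92 eV⁴ = 4.92 × 10^-36 GeV⁴.
Result: 4.92 × 10^-36 × 2.10 × 10^37 = 103 Pa.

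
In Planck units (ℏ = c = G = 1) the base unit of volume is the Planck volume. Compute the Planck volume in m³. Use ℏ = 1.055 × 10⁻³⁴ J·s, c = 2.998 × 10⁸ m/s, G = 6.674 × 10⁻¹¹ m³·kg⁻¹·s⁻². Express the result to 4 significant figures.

V_P = (ℏG/c³)^(3/2)
  = √(1.784 × 10⁻²⁰⁹)
  = 4.224 × 10⁻¹⁰⁵ m³

4.224 × 10⁻¹⁰⁵ m³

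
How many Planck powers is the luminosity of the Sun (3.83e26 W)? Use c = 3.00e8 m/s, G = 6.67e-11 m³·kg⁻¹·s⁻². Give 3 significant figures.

Planck power: P_P = c⁵/G = 3.64e52 W.
3.83e26 / 3.64e52 = 1.05e-26

1.05e-26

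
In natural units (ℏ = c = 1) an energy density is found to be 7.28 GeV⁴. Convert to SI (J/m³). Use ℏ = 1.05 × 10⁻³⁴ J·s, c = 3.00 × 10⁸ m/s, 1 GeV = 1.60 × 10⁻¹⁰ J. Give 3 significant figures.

[E]/[L]³ = [E]⁴/(ℏc)³; restore (ℏc)⁻³.
1 GeV⁴ → 1/(ℏc)³ × (1 GeV in J)⁴ = 2.10 × 10³⁷ J/m³.
Result: 7.28 × 2.10 × 10³⁷ = 1.53 × 10³⁸ J/m³.

1.53 × 10³⁸ J/m³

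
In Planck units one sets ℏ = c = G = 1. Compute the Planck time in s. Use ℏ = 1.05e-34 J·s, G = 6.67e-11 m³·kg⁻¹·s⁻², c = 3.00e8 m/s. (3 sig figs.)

5.37e-44 s

t_P = √(ℏG/c⁵)
  = √(2.88e-87)
  = 5.37e-44 s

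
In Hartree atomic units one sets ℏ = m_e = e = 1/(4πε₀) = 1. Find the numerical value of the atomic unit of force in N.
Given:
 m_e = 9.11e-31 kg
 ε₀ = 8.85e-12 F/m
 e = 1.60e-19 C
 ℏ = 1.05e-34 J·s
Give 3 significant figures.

8.33e-8 N

F_au = E_h/a₀ = m_e²e⁶/((4πε₀)³ℏ⁴)
E_h = 4.38e-18 J
a₀ = 5.26e-11 m
E_h/a₀ = 8.33e-8 N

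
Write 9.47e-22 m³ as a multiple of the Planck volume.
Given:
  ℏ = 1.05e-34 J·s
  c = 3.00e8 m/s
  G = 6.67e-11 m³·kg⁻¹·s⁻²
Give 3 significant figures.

Planck volume: V_P = (ℏG/c³)^(3/2) = 4.18e-105 m³.
9.47e-22 / 4.18e-105 = 2.27e83

2.27e83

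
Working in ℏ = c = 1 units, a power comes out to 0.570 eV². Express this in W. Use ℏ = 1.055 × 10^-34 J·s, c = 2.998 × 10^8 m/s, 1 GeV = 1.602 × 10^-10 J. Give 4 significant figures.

Power is [E]/[T] = [E]²/ℏ.
1 GeV² → 1/ℏ × (1 GeV in J)² = 2.433 × 10^14 W.
Convert the energy scale: 0.570 eV² = 5.70 × 10^-19 GeV².
Result: 5.70 × 10^-19 × 2.433 × 10^14 = 1.387 × 10^-4 W.

1.387 × 10^-4 W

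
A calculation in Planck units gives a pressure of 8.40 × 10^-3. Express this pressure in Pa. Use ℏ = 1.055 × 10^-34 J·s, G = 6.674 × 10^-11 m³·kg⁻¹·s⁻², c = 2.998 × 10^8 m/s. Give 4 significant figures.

One Planck pressure: p_P = c⁷/(ℏG²) = 4.632 × 10^113 Pa.
8.40 × 10^-3 × 4.632 × 10^113 Pa = 3.891 × 10^111 Pa

3.891 × 10^111 Pa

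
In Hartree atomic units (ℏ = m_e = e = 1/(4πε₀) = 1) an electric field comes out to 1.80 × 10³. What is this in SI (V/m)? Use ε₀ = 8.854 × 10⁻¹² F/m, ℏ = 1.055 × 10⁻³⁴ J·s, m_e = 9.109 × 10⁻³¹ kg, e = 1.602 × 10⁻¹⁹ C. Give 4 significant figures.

One atomic unit of electric field: E_au = E_h/(e a₀) = m_e²e⁵/((4πε₀)³ℏ⁴) = 5.131 × 10¹¹ V/m.
1.80 × 10³ × 5.131 × 10¹¹ V/m = 9.236 × 10¹⁴ V/m

9.236 × 10¹⁴ V/m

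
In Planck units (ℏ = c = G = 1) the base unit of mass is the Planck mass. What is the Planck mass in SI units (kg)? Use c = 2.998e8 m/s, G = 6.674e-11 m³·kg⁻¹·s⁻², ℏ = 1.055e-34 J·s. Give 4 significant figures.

2.177e-8 kg

m_P = √(ℏc/G)
  = √(4.739e-16)
  = 2.177e-8 kg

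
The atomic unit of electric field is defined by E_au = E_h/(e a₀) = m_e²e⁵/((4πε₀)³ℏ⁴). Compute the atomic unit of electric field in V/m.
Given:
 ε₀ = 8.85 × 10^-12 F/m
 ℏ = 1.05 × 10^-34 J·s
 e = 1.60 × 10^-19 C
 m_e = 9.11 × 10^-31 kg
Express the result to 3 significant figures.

E_au = E_h/(e a₀) = m_e²e⁵/((4πε₀)³ℏ⁴)
E_h = 4.38 × 10^-18 J
a₀ = 5.26 × 10^-11 m
E_h/(e·a₀) = 5.20 × 10^11 V/m

5.20 × 10^11 V/m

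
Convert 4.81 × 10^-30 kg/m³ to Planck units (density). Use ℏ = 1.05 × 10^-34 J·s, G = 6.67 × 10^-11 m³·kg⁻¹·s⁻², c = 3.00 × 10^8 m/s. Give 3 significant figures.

9.25 × 10^-127

Planck density: ρ_P = c⁵/(ℏG²) = 5.20 × 10^96 kg/m³.
4.81 × 10^-30 / 5.20 × 10^96 = 9.25 × 10^-127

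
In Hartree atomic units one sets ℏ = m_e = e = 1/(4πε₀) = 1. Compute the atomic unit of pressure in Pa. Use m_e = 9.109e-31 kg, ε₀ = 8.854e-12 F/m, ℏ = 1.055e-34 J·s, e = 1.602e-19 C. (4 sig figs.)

P_au = E_h/a₀³ = m_e⁴e¹⁰/((4πε₀)⁵ℏ⁸)
E_h = 4.354e-18 J
a₀ = 5.297e-11 m
E_h/a₀³ = 2.929e13 Pa

2.929e13 Pa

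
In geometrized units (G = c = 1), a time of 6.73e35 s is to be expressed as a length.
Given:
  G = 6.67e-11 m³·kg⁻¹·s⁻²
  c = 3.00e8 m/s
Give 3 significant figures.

2.02e44 m

Time → length via c.
6.73e35 s × (c) = 2.02e44 m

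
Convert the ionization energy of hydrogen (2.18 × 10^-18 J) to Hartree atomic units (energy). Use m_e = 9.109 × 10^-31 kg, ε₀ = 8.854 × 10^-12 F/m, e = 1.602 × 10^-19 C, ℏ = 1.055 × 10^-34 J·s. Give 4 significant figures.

hartree: E_h = m_e e⁴/(4πε₀ℏ)² = 4.354 × 10^-18 J.
2.18 × 10^-18 / 4.354 × 10^-18 = 0.5007

0.5007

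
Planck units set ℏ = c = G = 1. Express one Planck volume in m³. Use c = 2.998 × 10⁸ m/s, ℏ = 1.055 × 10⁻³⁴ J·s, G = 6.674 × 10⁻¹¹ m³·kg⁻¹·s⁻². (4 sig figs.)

4.224 × 10⁻¹⁰⁵ m³

From ℏ = c = G = 1 the volume scale is V_P = (ℏG/c³)^(3/2).
  = √(1.784 × 10⁻²⁰⁹)
  = 4.224 × 10⁻¹⁰⁵ m³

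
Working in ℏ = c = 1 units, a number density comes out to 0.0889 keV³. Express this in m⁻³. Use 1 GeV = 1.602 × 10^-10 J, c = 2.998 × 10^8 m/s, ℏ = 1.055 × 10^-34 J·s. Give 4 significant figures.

Number density is [L]⁻³ = [E]³/(ℏc)³.
1 GeV³ → 1/(ℏc)³ × (1 GeV in J)³ = 1.299 × 10^47 m⁻³.
Convert the energy scale: 0.0889 keV³ = 8.89 × 10^-20 GeV³.
Result: 8.89 × 10^-20 × 1.299 × 10^47 = 1.155 × 10^28 m⁻³.

1.155 × 10^28 m⁻³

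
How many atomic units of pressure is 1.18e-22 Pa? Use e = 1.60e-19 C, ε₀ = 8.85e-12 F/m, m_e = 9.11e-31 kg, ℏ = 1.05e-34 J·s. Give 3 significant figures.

3.92e-36

atomic unit of pressure: P_au = E_h/a₀³ = m_e⁴e¹⁰/((4πε₀)⁵ℏ⁸) = 3.01e13 Pa.
1.18e-22 / 3.01e13 = 3.92e-36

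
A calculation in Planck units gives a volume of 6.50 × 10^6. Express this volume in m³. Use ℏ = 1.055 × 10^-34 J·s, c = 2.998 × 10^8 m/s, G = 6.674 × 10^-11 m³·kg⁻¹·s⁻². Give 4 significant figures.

One Planck volume: V_P = (ℏG/c³)^(3/2) = 4.224 × 10^-105 m³.
6.50 × 10^6 × 4.224 × 10^-105 m³ = 2.746 × 10^-98 m³

2.746 × 10^-98 m³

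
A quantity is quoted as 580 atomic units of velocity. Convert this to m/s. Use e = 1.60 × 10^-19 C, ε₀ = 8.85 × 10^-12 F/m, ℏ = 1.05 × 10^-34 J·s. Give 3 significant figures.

One atomic unit of velocity: v_au = e²/(4πε₀ℏ) = 2.19 × 10^6 m/s.
580 × 2.19 × 10^6 m/s = 1.27 × 10^9 m/s

1.27 × 10^9 m/s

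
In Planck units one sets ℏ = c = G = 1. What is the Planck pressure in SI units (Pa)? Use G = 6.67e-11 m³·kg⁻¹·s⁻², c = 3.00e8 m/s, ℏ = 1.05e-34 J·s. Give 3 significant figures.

p_P = c⁷/(ℏG²)
  = 2.19e59 / 4.67e-55
  = 4.68e113 Pa

4.68e113 Pa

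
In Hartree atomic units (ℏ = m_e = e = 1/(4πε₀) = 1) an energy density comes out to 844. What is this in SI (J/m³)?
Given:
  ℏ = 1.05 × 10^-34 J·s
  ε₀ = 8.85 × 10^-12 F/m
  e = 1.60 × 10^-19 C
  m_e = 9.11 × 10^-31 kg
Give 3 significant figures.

One atomic unit of energy density: u_au = E_h/a₀³ = m_e⁴e¹⁰/((4πε₀)⁵ℏ⁸) = 3.01 × 10^13 J/m³.
844 × 3.01 × 10^13 J/m³ = 2.54 × 10^16 J/m³

2.54 × 10^16 J/m³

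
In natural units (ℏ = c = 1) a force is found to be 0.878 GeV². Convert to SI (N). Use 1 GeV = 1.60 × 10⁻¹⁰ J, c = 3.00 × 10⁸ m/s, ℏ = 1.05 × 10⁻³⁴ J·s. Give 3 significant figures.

Force is [E]/[L] = [E]²/(ℏc); restore (ℏc)⁻¹.
1 GeV² → 1/(ℏc) × (1 GeV in J)² = 8.13 × 10⁵ N.
Result: 0.878 × 8.13 × 10⁵ = 7.14 × 10⁵ N.

7.14 × 10⁵ N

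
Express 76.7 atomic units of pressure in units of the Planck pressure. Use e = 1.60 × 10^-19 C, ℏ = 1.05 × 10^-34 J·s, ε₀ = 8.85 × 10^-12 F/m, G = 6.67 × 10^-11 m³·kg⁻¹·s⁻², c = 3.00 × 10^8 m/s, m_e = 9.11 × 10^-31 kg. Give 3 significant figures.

4.94 × 10^-99

atomic unit of pressure: P_au = E_h/a₀³ = m_e⁴e¹⁰/((4πε₀)⁵ℏ⁸) = 3.01 × 10^13 Pa
Planck pressure: p_P = c⁷/(ℏG²) = 4.68 × 10^113 Pa
76.7 × 3.01 × 10^13 / 4.68 × 10^113 = 4.94 × 10^-99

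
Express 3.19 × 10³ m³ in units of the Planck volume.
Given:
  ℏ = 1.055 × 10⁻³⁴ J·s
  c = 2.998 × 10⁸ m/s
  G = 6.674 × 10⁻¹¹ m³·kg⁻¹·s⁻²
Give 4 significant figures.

Planck volume: V_P = (ℏG/c³)^(3/2) = 4.224 × 10⁻¹⁰⁵ m³.
3.19 × 10³ / 4.224 × 10⁻¹⁰⁵ = 7.552 × 10¹⁰⁷

7.552 × 10¹⁰⁷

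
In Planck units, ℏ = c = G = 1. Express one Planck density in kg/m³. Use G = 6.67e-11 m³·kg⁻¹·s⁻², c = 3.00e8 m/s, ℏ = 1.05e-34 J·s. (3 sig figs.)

5.20e96 kg/m³

Dimensional analysis gives ρ_P = c⁵/(ℏG²).
  = 2.43e42 / 4.67e-55
  = 5.20e96 kg/m³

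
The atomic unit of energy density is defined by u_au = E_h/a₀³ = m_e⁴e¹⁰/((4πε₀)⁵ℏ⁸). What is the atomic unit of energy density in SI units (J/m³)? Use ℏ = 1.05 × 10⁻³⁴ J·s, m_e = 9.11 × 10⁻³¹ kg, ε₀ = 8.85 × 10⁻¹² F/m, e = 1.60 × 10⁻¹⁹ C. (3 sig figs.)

3.01 × 10¹³ J/m³

u_au = E_h/a₀³ = m_e⁴e¹⁰/((4πε₀)⁵ℏ⁸)
E_h = 4.38 × 10⁻¹⁸ J
a₀ = 5.26 × 10⁻¹¹ m
E_h/a₀³ = 3.01 × 10¹³ J/m³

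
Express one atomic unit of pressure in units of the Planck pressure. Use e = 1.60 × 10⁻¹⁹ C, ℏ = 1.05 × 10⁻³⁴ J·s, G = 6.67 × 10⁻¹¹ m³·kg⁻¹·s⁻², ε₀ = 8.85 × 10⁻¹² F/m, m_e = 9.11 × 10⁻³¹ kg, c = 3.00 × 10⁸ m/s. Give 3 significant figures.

atomic unit of pressure: P_au = E_h/a₀³ = m_e⁴e¹⁰/((4πε₀)⁵ℏ⁸) = 3.01 × 10¹³ Pa
Planck pressure: p_P = c⁷/(ℏG²) = 4.68 × 10¹¹³ Pa
ratio = 3.01 × 10¹³ / 4.68 × 10¹¹³ = 6.44 × 10⁻¹⁰¹

6.44 × 10⁻¹⁰¹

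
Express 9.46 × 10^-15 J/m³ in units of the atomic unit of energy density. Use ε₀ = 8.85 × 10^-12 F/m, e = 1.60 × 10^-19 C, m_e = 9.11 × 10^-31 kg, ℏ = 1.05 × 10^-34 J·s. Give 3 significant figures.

atomic unit of energy density: u_au = E_h/a₀³ = m_e⁴e¹⁰/((4πε₀)⁵ℏ⁸) = 3.01 × 10^13 J/m³.
9.46 × 10^-15 / 3.01 × 10^13 = 3.14 × 10^-28

3.14 × 10^-28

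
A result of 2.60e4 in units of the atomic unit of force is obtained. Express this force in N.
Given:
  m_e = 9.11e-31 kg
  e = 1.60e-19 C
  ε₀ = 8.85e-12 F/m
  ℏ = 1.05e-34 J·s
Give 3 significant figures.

One atomic unit of force: F_au = E_h/a₀ = m_e²e⁶/((4πε₀)³ℏ⁴) = 8.33e-8 N.
2.60e4 × 8.33e-8 N = 2.17e-3 N

2.17e-3 N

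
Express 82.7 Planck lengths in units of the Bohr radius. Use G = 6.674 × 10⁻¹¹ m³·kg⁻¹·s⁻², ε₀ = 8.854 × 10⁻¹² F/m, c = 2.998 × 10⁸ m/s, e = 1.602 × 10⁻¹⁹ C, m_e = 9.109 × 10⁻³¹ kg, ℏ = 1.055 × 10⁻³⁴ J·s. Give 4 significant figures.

Planck length: ℓ_P = √(ℏG/c³) = 1.616 × 10⁻³⁵ m
Bohr radius: a₀ = 4πε₀ℏ²/(m_e e²) = 5.297 × 10⁻¹¹ m
82.7 × 1.616 × 10⁻³⁵ / 5.297 × 10⁻¹¹ = 2.524 × 10⁻²³

2.524 × 10⁻²³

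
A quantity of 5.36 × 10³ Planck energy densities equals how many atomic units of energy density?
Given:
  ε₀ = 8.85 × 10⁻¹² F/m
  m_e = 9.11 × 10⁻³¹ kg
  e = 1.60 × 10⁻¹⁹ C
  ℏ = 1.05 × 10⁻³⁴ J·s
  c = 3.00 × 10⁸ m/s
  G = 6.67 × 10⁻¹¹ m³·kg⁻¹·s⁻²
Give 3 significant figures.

Planck energy density: u_P = c⁷/(ℏG²) = 4.68 × 10¹¹³ J/m³
atomic unit of energy density: u_au = E_h/a₀³ = m_e⁴e¹⁰/((4πε₀)⁵ℏ⁸) = 3.01 × 10¹³ J/m³
5.36 × 10³ × 4.68 × 10¹¹³ / 3.01 × 10¹³ = 8.33 × 10¹⁰³

8.33 × 10¹⁰³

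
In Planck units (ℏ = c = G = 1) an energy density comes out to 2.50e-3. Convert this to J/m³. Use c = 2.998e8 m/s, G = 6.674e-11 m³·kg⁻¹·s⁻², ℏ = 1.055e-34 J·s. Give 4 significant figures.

One Planck energy density: u_P = c⁷/(ℏG²) = 4.632e113 J/m³.
2.50e-3 × 4.632e113 J/m³ = 1.158e111 J/m³

1.158e111 J/m³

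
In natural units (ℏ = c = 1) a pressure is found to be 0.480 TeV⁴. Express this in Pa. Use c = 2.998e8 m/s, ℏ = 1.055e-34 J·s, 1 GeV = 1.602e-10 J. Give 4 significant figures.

9.992e48 Pa

Pressure is [E]/[L]³ = [E]⁴/(ℏc)³.
1 GeV⁴ → 1/(ℏc)³ × (1 GeV in J)⁴ = 2.082e37 Pa.
Convert the energy scale: 0.480 TeV⁴ = 4.80e11 GeV⁴.
Result: 4.80e11 × 2.082e37 = 9.992e48 Pa.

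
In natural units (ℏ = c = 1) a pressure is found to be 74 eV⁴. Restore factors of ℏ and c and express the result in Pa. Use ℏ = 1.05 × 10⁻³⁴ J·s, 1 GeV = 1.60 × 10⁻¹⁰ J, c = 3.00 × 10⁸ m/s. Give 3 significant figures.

Pressure is [E]/[L]³ = [E]⁴/(ℏc)³.
1 GeV⁴ → 1/(ℏc)³ × (1 GeV in J)⁴ = 2.10 × 10³⁷ Pa.
Convert the energy scale: 74 eV⁴ = 7.40 × 10⁻³⁵ GeV⁴.
Result: 7.40 × 10⁻³⁵ × 2.10 × 10³⁷ = 1.55 × 10³ Pa.

1.55 × 10³ Pa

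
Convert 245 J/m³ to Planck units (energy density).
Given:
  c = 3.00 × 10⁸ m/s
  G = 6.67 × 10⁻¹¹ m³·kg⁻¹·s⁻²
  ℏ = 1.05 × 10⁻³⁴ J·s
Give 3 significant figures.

Planck energy density: u_P = c⁷/(ℏG²) = 4.68 × 10¹¹³ J/m³.
245 / 4.68 × 10¹¹³ = 5.23 × 10⁻¹¹²

5.23 × 10⁻¹¹²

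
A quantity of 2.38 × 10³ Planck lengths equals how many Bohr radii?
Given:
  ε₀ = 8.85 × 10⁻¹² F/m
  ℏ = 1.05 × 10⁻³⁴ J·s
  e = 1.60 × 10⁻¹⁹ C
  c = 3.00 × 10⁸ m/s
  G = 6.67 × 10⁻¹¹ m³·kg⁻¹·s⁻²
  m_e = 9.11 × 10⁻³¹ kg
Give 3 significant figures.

Planck length: ℓ_P = √(ℏG/c³) = 1.61 × 10⁻³⁵ m
Bohr radius: a₀ = 4πε₀ℏ²/(m_e e²) = 5.26 × 10⁻¹¹ m
2.38 × 10³ × 1.61 × 10⁻³⁵ / 5.26 × 10⁻¹¹ = 7.29 × 10⁻²²

7.29 × 10⁻²²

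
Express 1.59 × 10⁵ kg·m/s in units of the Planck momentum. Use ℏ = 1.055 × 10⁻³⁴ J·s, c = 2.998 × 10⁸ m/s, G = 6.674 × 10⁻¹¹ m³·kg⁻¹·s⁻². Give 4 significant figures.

2.436 × 10⁴

Planck momentum: p_P = √(ℏc³/G) = 6.527 kg·m/s.
1.59 × 10⁵ / 6.527 = 2.436 × 10⁴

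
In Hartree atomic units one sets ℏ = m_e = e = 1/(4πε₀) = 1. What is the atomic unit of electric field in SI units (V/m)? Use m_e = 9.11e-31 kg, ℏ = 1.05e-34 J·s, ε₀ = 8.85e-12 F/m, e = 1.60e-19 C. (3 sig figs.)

5.20e11 V/m

E_au = E_h/(e a₀) = m_e²e⁵/((4πε₀)³ℏ⁴)
E_h = 4.38e-18 J
a₀ = 5.26e-11 m
E_h/(e·a₀) = 5.20e11 V/m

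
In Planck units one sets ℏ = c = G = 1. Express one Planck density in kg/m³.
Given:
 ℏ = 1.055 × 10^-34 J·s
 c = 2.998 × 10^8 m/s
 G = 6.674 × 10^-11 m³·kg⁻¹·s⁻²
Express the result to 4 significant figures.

ρ_P = c⁵/(ℏG²)
  = 2.422 × 10^42 / 4.699 × 10^-55
  = 5.154 × 10^96 kg/m³

5.154 × 10^96 kg/m³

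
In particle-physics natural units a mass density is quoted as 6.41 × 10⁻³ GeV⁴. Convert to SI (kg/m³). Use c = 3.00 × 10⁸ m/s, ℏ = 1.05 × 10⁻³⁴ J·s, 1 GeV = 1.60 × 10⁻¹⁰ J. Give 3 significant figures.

Mass density is [E]/(c²[L]³) = [E]⁴/(ℏ³c⁵).
1 GeV⁴ → 1/(ℏ³c⁵) × (1 GeV in J)⁴ = 2.33 × 10²⁰ kg/m³.
Result: 6.41 × 10⁻³ × 2.33 × 10²⁰ = 1.49 × 10¹⁸ kg/m³.

1.49 × 10¹⁸ kg/m³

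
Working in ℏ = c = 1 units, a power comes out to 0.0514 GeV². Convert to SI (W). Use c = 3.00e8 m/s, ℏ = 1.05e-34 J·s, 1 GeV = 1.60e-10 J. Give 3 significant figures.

Power is [E]/[T] = [E]²/ℏ.
1 GeV² → 1/ℏ × (1 GeV in J)² = 2.44e14 W.
Result: 0.0514 × 2.44e14 = 1.25e13 W.

1.25e13 W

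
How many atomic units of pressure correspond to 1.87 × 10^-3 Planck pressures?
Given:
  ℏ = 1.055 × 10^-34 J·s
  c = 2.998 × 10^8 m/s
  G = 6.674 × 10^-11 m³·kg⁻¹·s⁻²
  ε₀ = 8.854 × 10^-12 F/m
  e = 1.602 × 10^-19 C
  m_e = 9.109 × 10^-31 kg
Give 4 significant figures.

Planck pressure: p_P = c⁷/(ℏG²) = 4.632 × 10^113 Pa
atomic unit of pressure: P_au = E_h/a₀³ = m_e⁴e¹⁰/((4πε₀)⁵ℏ⁸) = 2.929 × 10^13 Pa
1.87 × 10^-3 × 4.632 × 10^113 / 2.929 × 10^13 = 2.957 × 10^97

2.957 × 10^97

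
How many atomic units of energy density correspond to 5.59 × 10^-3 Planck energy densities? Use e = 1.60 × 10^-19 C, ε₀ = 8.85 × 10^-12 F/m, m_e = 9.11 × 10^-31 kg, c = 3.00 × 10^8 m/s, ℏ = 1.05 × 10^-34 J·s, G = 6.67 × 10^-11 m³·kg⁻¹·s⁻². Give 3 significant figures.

Planck energy density: u_P = c⁷/(ℏG²) = 4.68 × 10^113 J/m³
atomic unit of energy density: u_au = E_h/a₀³ = m_e⁴e¹⁰/((4πε₀)⁵ℏ⁸) = 3.01 × 10^13 J/m³
5.59 × 10^-3 × 4.68 × 10^113 / 3.01 × 10^13 = 8.69 × 10^97

8.69 × 10^97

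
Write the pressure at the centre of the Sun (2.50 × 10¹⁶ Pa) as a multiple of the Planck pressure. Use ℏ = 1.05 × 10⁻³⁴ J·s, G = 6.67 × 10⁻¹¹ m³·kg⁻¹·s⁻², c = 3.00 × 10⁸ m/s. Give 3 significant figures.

Planck pressure: p_P = c⁷/(ℏG²) = 4.68 × 10¹¹³ Pa.
2.50 × 10¹⁶ / 4.68 × 10¹¹³ = 5.34 × 10⁻⁹⁸

5.34 × 10⁻⁹⁸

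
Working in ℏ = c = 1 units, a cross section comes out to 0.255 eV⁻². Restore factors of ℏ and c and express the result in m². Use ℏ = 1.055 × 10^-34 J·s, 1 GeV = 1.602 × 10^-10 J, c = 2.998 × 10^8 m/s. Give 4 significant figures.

Area is [L]² = [E]⁻²·(ℏc)²; restore (ℏc)².
1 GeV⁻² → (ℏc)² × (1 GeV in J)⁻² = 3.898 × 10^-32 m².
Convert the energy scale: 0.255 eV⁻² = 2.55 × 10^17 GeV⁻².
Result: 2.55 × 10^17 × 3.898 × 10^-32 = 9.940 × 10^-15 m².

9.940 × 10^-15 m²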